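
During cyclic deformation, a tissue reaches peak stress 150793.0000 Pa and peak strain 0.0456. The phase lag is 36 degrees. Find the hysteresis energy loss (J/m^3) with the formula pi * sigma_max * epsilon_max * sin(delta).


E_loss = pi * sigma_max * epsilon_max * sin(delta)
delta = 36 deg = 0.6283 rad
sin(delta) = 0.5878
E_loss = pi * 150793.0000 * 0.0456 * 0.5878
E_loss = 12697.3936


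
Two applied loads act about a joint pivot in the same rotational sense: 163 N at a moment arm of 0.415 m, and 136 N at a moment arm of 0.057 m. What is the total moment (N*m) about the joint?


M = F1 * d1 + F2 * d2
M = 163 * 0.415 + 136 * 0.057
M = 67.6450 + 7.7520
M = 75.3970


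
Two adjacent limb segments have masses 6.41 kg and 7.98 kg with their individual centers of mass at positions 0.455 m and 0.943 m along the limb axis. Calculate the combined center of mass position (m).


COM = (m1*x1 + m2*x2) / (m1 + m2)
COM = (6.41*0.455 + 7.98*0.943) / (6.41 + 7.98)
Numerator = 10.4417
Denominator = 14.3900
COM = 0.7256


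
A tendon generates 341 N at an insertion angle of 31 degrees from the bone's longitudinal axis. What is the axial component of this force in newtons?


F_eff = F_tendon * cos(theta)
theta = 31 deg = 0.5411 rad
cos(theta) = 0.8572
F_eff = 341 * 0.8572
F_eff = 292.2940


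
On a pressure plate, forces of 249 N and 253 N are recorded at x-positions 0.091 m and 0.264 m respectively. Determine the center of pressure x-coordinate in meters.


COP_x = (F1*x1 + F2*x2) / (F1 + F2)
COP_x = (249*0.091 + 253*0.264) / (249 + 253)
Numerator = 89.4510
Denominator = 502
COP_x = 0.1782


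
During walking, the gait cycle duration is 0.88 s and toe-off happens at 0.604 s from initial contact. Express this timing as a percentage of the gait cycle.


pct = (event_time / cycle_time) * 100
pct = (0.604 / 0.88) * 100
ratio = 0.6864
pct = 68.6364


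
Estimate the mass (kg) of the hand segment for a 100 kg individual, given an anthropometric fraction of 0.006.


m_segment = body_mass * fraction
m_segment = 100 * 0.006
m_segment = 0.6000


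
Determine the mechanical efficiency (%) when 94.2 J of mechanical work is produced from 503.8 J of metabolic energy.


eta = (W_mech / E_meta) * 100
eta = (94.2 / 503.8) * 100
ratio = 0.1870
eta = 18.6979


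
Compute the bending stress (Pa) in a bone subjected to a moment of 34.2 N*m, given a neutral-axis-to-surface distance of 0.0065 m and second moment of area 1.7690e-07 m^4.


sigma = M * c / I
sigma = 34.2 * 0.0065 / 1.7690e-07
M * c = 0.2223
sigma = 1.2566e+06


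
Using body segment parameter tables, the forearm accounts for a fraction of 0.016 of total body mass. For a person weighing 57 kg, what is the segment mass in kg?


m_segment = body_mass * fraction
m_segment = 57 * 0.016
m_segment = 0.9120


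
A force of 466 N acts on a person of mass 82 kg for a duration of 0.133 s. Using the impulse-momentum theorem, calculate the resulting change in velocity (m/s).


J = F * dt = 466 * 0.133 = 61.9780 N*s
delta_v = J / m
delta_v = 61.9780 / 82
delta_v = 0.7558


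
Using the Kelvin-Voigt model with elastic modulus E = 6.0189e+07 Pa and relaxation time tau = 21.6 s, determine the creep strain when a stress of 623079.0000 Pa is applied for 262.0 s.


epsilon(t) = (sigma/E) * (1 - exp(-t/tau))
sigma/E = 623079.0000 / 6.0189e+07 = 0.0104
exp(-t/tau) = exp(-262.0 / 21.6) = 5.3972e-06
epsilon = 0.0104 * (1 - 5.3972e-06)
epsilon = 0.0104


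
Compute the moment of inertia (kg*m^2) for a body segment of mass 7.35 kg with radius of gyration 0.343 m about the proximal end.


I = m * k^2
I = 7.35 * 0.343^2
k^2 = 0.1176
I = 0.8647


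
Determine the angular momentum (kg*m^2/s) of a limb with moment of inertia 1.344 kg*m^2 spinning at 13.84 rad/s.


L = I * omega
L = 1.344 * 13.84
L = 18.6010


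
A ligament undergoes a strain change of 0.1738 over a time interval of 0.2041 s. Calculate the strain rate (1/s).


strain_rate = delta_strain / delta_t
strain_rate = 0.1738 / 0.2041
strain_rate = 0.8515


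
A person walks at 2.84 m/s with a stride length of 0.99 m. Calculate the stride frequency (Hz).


f = v / stride_length
f = 2.84 / 0.99
f = 2.8687


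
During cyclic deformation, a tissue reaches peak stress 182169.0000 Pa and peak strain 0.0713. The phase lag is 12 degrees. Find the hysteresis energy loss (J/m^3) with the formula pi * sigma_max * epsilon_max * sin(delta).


E_loss = pi * sigma_max * epsilon_max * sin(delta)
delta = 12 deg = 0.2094 rad
sin(delta) = 0.2079
E_loss = pi * 182169.0000 * 0.0713 * 0.2079
E_loss = 8483.8462


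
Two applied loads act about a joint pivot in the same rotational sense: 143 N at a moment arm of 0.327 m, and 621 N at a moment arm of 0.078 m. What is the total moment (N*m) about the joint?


M = F1 * d1 + F2 * d2
M = 143 * 0.327 + 621 * 0.078
M = 46.7610 + 48.4380
M = 95.1990


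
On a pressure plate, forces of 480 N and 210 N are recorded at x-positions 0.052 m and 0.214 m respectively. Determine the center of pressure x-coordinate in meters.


COP_x = (F1*x1 + F2*x2) / (F1 + F2)
COP_x = (480*0.052 + 210*0.214) / (480 + 210)
Numerator = 69.9000
Denominator = 690
COP_x = 0.1013


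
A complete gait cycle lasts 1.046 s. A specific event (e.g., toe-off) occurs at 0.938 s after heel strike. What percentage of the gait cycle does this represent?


pct = (event_time / cycle_time) * 100
pct = (0.938 / 1.046) * 100
ratio = 0.8967
pct = 89.6750


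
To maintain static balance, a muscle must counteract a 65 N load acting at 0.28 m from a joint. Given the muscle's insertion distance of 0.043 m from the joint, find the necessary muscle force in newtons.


F_muscle = W * d_load / d_muscle
F_muscle = 65 * 0.28 / 0.043
Numerator = 18.2000
F_muscle = 423.2558


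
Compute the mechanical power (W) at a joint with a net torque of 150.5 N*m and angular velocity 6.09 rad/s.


P = M * omega
P = 150.5 * 6.09
P = 916.5450


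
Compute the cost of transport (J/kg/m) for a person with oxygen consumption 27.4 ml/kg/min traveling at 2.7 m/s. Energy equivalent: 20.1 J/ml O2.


Power per kg = VO2 * 20.1 / 60
Power per kg = 27.4 * 20.1 / 60 = 9.1790 W/kg
Cost = power_per_kg / speed
Cost = 9.1790 / 2.7
Cost = 3.3996


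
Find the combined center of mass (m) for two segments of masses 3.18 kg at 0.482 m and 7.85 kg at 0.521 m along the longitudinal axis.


COM = (m1*x1 + m2*x2) / (m1 + m2)
COM = (3.18*0.482 + 7.85*0.521) / (3.18 + 7.85)
Numerator = 5.6226
Denominator = 11.0300
COM = 0.5098


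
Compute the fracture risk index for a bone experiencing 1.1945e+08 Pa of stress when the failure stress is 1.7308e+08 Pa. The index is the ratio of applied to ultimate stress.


FRI = applied / ultimate
FRI = 1.1945e+08 / 1.7308e+08
FRI = 0.6901


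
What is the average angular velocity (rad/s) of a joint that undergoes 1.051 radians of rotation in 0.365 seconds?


omega = delta_theta / delta_t
omega = 1.051 / 0.365
omega = 2.8795


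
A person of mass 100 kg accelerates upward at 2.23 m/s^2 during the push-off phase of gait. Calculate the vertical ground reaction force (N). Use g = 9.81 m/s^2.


GRF = m * (g + a)
GRF = 100 * (9.81 + 2.23)
GRF = 100 * 12.0400
GRF = 1204.0000


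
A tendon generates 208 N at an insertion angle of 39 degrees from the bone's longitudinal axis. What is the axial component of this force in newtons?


F_eff = F_tendon * cos(theta)
theta = 39 deg = 0.6807 rad
cos(theta) = 0.7771
F_eff = 208 * 0.7771
F_eff = 161.6464


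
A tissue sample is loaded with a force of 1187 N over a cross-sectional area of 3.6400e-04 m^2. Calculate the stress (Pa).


stress = F / A
stress = 1187 / 3.6400e-04
stress = 3.2610e+06


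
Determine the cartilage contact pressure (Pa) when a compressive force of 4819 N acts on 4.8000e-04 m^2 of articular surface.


P = F / A
P = 4819 / 4.8000e-04
P = 1.0040e+07


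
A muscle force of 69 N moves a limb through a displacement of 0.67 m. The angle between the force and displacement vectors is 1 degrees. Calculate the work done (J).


W = F * d * cos(theta)
theta = 1 deg = 0.0175 rad
cos(theta) = 0.9998
W = 69 * 0.67 * 0.9998
W = 46.2230


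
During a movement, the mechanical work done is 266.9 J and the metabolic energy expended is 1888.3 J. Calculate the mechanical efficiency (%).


eta = (W_mech / E_meta) * 100
eta = (266.9 / 1888.3) * 100
ratio = 0.1413
eta = 14.1344


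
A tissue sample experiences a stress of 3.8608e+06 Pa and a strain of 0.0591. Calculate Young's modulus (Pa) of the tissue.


E = stress / strain
E = 3.8608e+06 / 0.0591
E = 6.5327e+07


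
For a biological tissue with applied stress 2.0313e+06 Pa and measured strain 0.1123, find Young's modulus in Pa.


E = stress / strain
E = 2.0313e+06 / 0.1123
E = 1.8088e+07


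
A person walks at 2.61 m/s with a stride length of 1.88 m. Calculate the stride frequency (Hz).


f = v / stride_length
f = 2.61 / 1.88
f = 1.3883


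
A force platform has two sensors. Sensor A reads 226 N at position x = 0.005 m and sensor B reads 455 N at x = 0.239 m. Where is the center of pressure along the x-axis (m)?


COP_x = (F1*x1 + F2*x2) / (F1 + F2)
COP_x = (226*0.005 + 455*0.239) / (226 + 455)
Numerator = 109.8750
Denominator = 681
COP_x = 0.1613


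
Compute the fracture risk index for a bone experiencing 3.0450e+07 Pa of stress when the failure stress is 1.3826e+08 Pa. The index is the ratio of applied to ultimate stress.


FRI = applied / ultimate
FRI = 3.0450e+07 / 1.3826e+08
FRI = 0.2202


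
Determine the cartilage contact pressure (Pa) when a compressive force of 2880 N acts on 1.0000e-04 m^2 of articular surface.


P = F / A
P = 2880 / 1.0000e-04
P = 2.8800e+07


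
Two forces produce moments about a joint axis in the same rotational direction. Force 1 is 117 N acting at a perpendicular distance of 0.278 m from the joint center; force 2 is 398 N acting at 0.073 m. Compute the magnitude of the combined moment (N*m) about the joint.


M = F1 * d1 + F2 * d2
M = 117 * 0.278 + 398 * 0.073
M = 32.5260 + 29.0540
M = 61.5800


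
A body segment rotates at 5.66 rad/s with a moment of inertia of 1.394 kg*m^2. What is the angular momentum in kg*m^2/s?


L = I * omega
L = 1.394 * 5.66
L = 7.8900


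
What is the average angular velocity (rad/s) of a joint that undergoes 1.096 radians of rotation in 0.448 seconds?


omega = delta_theta / delta_t
omega = 1.096 / 0.448
omega = 2.4464


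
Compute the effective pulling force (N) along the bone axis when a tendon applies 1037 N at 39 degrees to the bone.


F_eff = F_tendon * cos(theta)
theta = 39 deg = 0.6807 rad
cos(theta) = 0.7771
F_eff = 1037 * 0.7771
F_eff = 805.9004


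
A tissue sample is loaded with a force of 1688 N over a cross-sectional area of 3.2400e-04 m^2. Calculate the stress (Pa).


stress = F / A
stress = 1688 / 3.2400e-04
stress = 5.2099e+06


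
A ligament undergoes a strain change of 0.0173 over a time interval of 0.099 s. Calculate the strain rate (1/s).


strain_rate = delta_strain / delta_t
strain_rate = 0.0173 / 0.099
strain_rate = 0.1747


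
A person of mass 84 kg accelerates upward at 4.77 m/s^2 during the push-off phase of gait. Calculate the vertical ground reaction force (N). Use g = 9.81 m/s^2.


GRF = m * (g + a)
GRF = 84 * (9.81 + 4.77)
GRF = 84 * 14.5800
GRF = 1224.7200


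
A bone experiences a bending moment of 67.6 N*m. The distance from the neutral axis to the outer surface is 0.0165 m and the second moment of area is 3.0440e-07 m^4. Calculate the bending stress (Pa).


sigma = M * c / I
sigma = 67.6 * 0.0165 / 3.0440e-07
M * c = 1.1154
sigma = 3.6643e+06


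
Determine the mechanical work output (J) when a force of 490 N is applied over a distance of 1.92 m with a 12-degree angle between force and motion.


W = F * d * cos(theta)
theta = 12 deg = 0.2094 rad
cos(theta) = 0.9781
W = 490 * 1.92 * 0.9781
W = 920.2413


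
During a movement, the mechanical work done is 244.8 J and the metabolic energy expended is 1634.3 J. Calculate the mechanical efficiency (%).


eta = (W_mech / E_meta) * 100
eta = (244.8 / 1634.3) * 100
ratio = 0.1498
eta = 14.9789


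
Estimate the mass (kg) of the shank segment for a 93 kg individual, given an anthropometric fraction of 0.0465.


m_segment = body_mass * fraction
m_segment = 93 * 0.0465
m_segment = 4.3245


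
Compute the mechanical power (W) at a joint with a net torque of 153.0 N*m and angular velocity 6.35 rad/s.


P = M * omega
P = 153.0 * 6.35
P = 971.5500


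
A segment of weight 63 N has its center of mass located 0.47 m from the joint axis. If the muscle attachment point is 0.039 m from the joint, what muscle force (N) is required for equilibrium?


F_muscle = W * d_load / d_muscle
F_muscle = 63 * 0.47 / 0.039
Numerator = 29.6100
F_muscle = 759.2308


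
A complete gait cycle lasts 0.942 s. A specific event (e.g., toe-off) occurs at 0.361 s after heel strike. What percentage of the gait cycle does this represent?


pct = (event_time / cycle_time) * 100
pct = (0.361 / 0.942) * 100
ratio = 0.3832
pct = 38.3227


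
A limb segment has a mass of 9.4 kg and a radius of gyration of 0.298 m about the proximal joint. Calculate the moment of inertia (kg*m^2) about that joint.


I = m * k^2
I = 9.4 * 0.298^2
k^2 = 0.0888
I = 0.8348


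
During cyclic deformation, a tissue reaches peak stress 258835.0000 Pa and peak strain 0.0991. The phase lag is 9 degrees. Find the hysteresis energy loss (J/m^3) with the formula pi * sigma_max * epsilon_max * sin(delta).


E_loss = pi * sigma_max * epsilon_max * sin(delta)
delta = 9 deg = 0.1571 rad
sin(delta) = 0.1564
E_loss = pi * 258835.0000 * 0.0991 * 0.1564
E_loss = 12606.0484


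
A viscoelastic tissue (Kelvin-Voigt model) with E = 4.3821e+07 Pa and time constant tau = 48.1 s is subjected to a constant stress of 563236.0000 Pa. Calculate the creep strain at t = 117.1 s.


epsilon(t) = (sigma/E) * (1 - exp(-t/tau))
sigma/E = 563236.0000 / 4.3821e+07 = 0.0129
exp(-t/tau) = exp(-117.1 / 48.1) = 0.0876
epsilon = 0.0129 * (1 - 0.0876)
epsilon = 0.0117


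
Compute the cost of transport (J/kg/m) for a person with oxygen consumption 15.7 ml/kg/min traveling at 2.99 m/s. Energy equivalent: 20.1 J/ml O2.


Power per kg = VO2 * 20.1 / 60
Power per kg = 15.7 * 20.1 / 60 = 5.2595 W/kg
Cost = power_per_kg / speed
Cost = 5.2595 / 2.99
Cost = 1.7590


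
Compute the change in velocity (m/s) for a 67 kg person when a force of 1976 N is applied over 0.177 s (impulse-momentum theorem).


J = F * dt = 1976 * 0.177 = 349.7520 N*s
delta_v = J / m
delta_v = 349.7520 / 67
delta_v = 5.2202


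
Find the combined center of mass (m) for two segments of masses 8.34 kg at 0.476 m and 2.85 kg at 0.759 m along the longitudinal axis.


COM = (m1*x1 + m2*x2) / (m1 + m2)
COM = (8.34*0.476 + 2.85*0.759) / (8.34 + 2.85)
Numerator = 6.1330
Denominator = 11.1900
COM = 0.5481


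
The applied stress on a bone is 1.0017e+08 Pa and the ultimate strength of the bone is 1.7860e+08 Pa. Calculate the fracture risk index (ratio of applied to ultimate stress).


FRI = applied / ultimate
FRI = 1.0017e+08 / 1.7860e+08
FRI = 0.5609


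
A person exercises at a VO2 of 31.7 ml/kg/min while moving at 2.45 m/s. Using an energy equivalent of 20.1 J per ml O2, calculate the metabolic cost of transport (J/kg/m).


Power per kg = VO2 * 20.1 / 60
Power per kg = 31.7 * 20.1 / 60 = 10.6195 W/kg
Cost = power_per_kg / speed
Cost = 10.6195 / 2.45
Cost = 4.3345


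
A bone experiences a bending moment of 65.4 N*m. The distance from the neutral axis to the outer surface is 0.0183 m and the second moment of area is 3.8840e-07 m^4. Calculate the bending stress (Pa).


sigma = M * c / I
sigma = 65.4 * 0.0183 / 3.8840e-07
M * c = 1.1968
sigma = 3.0814e+06


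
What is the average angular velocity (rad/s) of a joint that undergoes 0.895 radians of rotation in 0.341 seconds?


omega = delta_theta / delta_t
omega = 0.895 / 0.341
omega = 2.6246


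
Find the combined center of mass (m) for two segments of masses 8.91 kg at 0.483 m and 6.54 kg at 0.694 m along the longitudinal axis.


COM = (m1*x1 + m2*x2) / (m1 + m2)
COM = (8.91*0.483 + 6.54*0.694) / (8.91 + 6.54)
Numerator = 8.8423
Denominator = 15.4500
COM = 0.5723


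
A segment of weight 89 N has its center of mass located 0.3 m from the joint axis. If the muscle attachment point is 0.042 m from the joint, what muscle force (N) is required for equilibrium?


F_muscle = W * d_load / d_muscle
F_muscle = 89 * 0.3 / 0.042
Numerator = 26.7000
F_muscle = 635.7143


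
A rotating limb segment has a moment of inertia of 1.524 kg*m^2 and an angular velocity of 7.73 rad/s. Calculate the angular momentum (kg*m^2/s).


L = I * omega
L = 1.524 * 7.73
L = 11.7805


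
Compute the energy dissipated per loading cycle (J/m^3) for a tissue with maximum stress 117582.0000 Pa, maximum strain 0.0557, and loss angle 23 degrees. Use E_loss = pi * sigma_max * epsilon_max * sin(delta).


E_loss = pi * sigma_max * epsilon_max * sin(delta)
delta = 23 deg = 0.4014 rad
sin(delta) = 0.3907
E_loss = pi * 117582.0000 * 0.0557 * 0.3907
E_loss = 8039.4053


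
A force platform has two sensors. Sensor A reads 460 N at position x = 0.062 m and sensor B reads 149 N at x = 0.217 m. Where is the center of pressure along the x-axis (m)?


COP_x = (F1*x1 + F2*x2) / (F1 + F2)
COP_x = (460*0.062 + 149*0.217) / (460 + 149)
Numerator = 60.8530
Denominator = 609
COP_x = 0.0999


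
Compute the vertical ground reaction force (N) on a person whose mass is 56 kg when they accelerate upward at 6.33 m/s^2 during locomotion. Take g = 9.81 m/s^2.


GRF = m * (g + a)
GRF = 56 * (9.81 + 6.33)
GRF = 56 * 16.1400
GRF = 903.8400


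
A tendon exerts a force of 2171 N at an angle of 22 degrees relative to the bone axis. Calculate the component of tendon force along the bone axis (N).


F_eff = F_tendon * cos(theta)
theta = 22 deg = 0.3840 rad
cos(theta) = 0.9272
F_eff = 2171 * 0.9272
F_eff = 2012.9161


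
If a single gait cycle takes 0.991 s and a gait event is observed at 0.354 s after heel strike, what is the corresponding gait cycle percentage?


pct = (event_time / cycle_time) * 100
pct = (0.354 / 0.991) * 100
ratio = 0.3572
pct = 35.7215


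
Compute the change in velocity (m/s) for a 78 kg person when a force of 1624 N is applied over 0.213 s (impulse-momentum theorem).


J = F * dt = 1624 * 0.213 = 345.9120 N*s
delta_v = J / m
delta_v = 345.9120 / 78
delta_v = 4.4348


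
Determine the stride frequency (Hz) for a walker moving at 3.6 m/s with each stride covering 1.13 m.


f = v / stride_length
f = 3.6 / 1.13
f = 3.1858


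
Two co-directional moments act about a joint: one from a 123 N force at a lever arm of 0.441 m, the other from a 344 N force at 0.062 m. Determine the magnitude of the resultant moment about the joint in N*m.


M = F1 * d1 + F2 * d2
M = 123 * 0.441 + 344 * 0.062
M = 54.2430 + 21.3280
M = 75.5710


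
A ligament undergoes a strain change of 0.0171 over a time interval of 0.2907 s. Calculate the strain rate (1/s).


strain_rate = delta_strain / delta_t
strain_rate = 0.0171 / 0.2907
strain_rate = 0.0588


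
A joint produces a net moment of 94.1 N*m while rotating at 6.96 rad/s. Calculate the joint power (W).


P = M * omega
P = 94.1 * 6.96
P = 654.9360


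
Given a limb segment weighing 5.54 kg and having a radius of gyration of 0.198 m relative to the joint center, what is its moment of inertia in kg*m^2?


I = m * k^2
I = 5.54 * 0.198^2
k^2 = 0.0392
I = 0.2172


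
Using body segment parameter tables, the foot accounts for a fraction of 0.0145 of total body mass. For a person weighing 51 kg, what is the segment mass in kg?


m_segment = body_mass * fraction
m_segment = 51 * 0.0145
m_segment = 0.7395


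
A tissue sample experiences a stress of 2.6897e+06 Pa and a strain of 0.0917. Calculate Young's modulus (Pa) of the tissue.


E = stress / strain
E = 2.6897e+06 / 0.0917
E = 2.9332e+07


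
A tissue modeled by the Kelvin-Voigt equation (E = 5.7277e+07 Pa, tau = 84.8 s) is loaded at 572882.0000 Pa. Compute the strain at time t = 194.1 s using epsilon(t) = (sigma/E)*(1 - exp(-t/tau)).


epsilon(t) = (sigma/E) * (1 - exp(-t/tau))
sigma/E = 572882.0000 / 5.7277e+07 = 0.0100
exp(-t/tau) = exp(-194.1 / 84.8) = 0.1014
epsilon = 0.0100 * (1 - 0.1014)
epsilon = 0.0090


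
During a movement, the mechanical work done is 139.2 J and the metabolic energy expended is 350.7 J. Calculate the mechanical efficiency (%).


eta = (W_mech / E_meta) * 100
eta = (139.2 / 350.7) * 100
ratio = 0.3969
eta = 39.6920


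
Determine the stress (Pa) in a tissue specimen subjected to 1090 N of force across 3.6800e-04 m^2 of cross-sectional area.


stress = F / A
stress = 1090 / 3.6800e-04
stress = 2.9620e+06


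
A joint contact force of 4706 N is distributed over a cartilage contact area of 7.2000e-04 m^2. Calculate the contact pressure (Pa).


P = F / A
P = 4706 / 7.2000e-04
P = 6.5361e+06


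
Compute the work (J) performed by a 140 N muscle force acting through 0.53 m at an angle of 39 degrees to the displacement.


W = F * d * cos(theta)
theta = 39 deg = 0.6807 rad
cos(theta) = 0.7771
W = 140 * 0.53 * 0.7771
W = 57.6642


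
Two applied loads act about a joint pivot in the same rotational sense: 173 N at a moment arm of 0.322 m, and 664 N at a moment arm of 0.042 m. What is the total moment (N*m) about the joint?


M = F1 * d1 + F2 * d2
M = 173 * 0.322 + 664 * 0.042
M = 55.7060 + 27.8880
M = 83.5940


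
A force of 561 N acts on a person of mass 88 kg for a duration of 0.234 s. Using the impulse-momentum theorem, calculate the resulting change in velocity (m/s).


J = F * dt = 561 * 0.234 = 131.2740 N*s
delta_v = J / m
delta_v = 131.2740 / 88
delta_v = 1.4917


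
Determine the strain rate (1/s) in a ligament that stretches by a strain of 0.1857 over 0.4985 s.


strain_rate = delta_strain / delta_t
strain_rate = 0.1857 / 0.4985
strain_rate = 0.3725


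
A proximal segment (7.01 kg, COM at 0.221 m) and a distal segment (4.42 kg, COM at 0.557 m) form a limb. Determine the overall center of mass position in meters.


COM = (m1*x1 + m2*x2) / (m1 + m2)
COM = (7.01*0.221 + 4.42*0.557) / (7.01 + 4.42)
Numerator = 4.0112
Denominator = 11.4300
COM = 0.3509


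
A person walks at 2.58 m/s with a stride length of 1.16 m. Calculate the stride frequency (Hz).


f = v / stride_length
f = 2.58 / 1.16
f = 2.2241


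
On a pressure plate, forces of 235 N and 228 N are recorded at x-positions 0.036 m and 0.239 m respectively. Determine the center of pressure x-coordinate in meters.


COP_x = (F1*x1 + F2*x2) / (F1 + F2)
COP_x = (235*0.036 + 228*0.239) / (235 + 228)
Numerator = 62.9520
Denominator = 463
COP_x = 0.1360


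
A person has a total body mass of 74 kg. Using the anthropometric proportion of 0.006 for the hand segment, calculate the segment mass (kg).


m_segment = body_mass * fraction
m_segment = 74 * 0.006
m_segment = 0.4440


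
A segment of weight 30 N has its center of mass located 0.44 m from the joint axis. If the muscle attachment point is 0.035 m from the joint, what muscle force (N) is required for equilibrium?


F_muscle = W * d_load / d_muscle
F_muscle = 30 * 0.44 / 0.035
Numerator = 13.2000
F_muscle = 377.1429


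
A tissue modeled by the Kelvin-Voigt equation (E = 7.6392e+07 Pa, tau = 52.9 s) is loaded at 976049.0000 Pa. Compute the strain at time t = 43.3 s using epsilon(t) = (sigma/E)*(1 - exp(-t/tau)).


epsilon(t) = (sigma/E) * (1 - exp(-t/tau))
sigma/E = 976049.0000 / 7.6392e+07 = 0.0128
exp(-t/tau) = exp(-43.3 / 52.9) = 0.4411
epsilon = 0.0128 * (1 - 0.4411)
epsilon = 0.0071


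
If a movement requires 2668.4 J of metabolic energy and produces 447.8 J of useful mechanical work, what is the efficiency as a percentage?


eta = (W_mech / E_meta) * 100
eta = (447.8 / 2668.4) * 100
ratio = 0.1678
eta = 16.7816


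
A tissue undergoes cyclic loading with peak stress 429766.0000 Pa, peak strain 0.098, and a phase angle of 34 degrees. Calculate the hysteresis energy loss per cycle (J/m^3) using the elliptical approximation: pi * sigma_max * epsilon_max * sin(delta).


E_loss = pi * sigma_max * epsilon_max * sin(delta)
delta = 34 deg = 0.5934 rad
sin(delta) = 0.5592
E_loss = pi * 429766.0000 * 0.098 * 0.5592
E_loss = 73989.4253


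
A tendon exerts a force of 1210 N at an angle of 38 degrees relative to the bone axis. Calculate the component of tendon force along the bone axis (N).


F_eff = F_tendon * cos(theta)
theta = 38 deg = 0.6632 rad
cos(theta) = 0.7880
F_eff = 1210 * 0.7880
F_eff = 953.4930


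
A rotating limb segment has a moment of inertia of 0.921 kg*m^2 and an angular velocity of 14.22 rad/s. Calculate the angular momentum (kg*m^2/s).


L = I * omega
L = 0.921 * 14.22
L = 13.0966


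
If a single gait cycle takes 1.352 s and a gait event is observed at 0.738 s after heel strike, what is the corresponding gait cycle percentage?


pct = (event_time / cycle_time) * 100
pct = (0.738 / 1.352) * 100
ratio = 0.5459
pct = 54.5858


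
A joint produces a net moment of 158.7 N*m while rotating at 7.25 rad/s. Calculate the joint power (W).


P = M * omega
P = 158.7 * 7.25
P = 1150.5750


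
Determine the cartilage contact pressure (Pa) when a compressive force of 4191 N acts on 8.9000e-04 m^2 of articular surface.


P = F / A
P = 4191 / 8.9000e-04
P = 4.7090e+06


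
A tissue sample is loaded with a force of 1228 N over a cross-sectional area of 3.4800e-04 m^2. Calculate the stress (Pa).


stress = F / A
stress = 1228 / 3.4800e-04
stress = 3.5287e+06


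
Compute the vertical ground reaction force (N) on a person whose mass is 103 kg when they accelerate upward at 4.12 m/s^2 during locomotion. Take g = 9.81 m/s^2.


GRF = m * (g + a)
GRF = 103 * (9.81 + 4.12)
GRF = 103 * 13.9300
GRF = 1434.7900


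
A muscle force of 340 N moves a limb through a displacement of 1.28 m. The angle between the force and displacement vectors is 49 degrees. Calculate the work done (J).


W = F * d * cos(theta)
theta = 49 deg = 0.8552 rad
cos(theta) = 0.6561
W = 340 * 1.28 * 0.6561
W = 285.5169


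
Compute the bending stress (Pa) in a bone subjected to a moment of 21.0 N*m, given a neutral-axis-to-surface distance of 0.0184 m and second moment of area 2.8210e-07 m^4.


sigma = M * c / I
sigma = 21.0 * 0.0184 / 2.8210e-07
M * c = 0.3864
sigma = 1.3697e+06


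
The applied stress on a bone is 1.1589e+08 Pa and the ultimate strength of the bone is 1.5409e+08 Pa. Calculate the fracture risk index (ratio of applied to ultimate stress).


FRI = applied / ultimate
FRI = 1.1589e+08 / 1.5409e+08
FRI = 0.7521


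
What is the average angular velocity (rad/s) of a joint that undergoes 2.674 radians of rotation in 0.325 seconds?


omega = delta_theta / delta_t
omega = 2.674 / 0.325
omega = 8.2277


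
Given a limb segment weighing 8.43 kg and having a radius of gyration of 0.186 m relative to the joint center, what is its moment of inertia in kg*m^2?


I = m * k^2
I = 8.43 * 0.186^2
k^2 = 0.0346
I = 0.2916


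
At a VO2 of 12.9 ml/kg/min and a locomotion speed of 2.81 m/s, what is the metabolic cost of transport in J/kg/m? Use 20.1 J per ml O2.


Power per kg = VO2 * 20.1 / 60
Power per kg = 12.9 * 20.1 / 60 = 4.3215 W/kg
Cost = power_per_kg / speed
Cost = 4.3215 / 2.81
Cost = 1.5379


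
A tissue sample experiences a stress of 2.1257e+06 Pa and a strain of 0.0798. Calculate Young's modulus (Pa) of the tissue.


E = stress / strain
E = 2.1257e+06 / 0.0798
E = 2.6638e+07


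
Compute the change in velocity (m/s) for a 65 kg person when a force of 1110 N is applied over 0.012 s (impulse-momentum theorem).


J = F * dt = 1110 * 0.012 = 13.3200 N*s
delta_v = J / m
delta_v = 13.3200 / 65
delta_v = 0.2049


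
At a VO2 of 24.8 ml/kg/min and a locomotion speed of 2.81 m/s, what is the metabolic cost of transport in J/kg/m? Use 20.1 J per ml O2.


Power per kg = VO2 * 20.1 / 60
Power per kg = 24.8 * 20.1 / 60 = 8.3080 W/kg
Cost = power_per_kg / speed
Cost = 8.3080 / 2.81
Cost = 2.9566


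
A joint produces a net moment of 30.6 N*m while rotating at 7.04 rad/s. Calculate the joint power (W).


P = M * omega
P = 30.6 * 7.04
P = 215.4240


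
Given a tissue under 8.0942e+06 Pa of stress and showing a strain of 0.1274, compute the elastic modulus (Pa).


E = stress / strain
E = 8.0942e+06 / 0.1274
E = 6.3534e+07


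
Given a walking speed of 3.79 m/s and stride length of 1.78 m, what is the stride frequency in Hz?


f = v / stride_length
f = 3.79 / 1.78
f = 2.1292


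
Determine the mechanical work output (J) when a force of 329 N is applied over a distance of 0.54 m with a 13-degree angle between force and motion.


W = F * d * cos(theta)
theta = 13 deg = 0.2269 rad
cos(theta) = 0.9744
W = 329 * 0.54 * 0.9744
W = 173.1066


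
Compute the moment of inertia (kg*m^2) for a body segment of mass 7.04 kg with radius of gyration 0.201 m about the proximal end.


I = m * k^2
I = 7.04 * 0.201^2
k^2 = 0.0404
I = 0.2844


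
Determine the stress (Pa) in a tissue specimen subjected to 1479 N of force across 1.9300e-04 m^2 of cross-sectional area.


stress = F / A
stress = 1479 / 1.9300e-04
stress = 7.6632e+06


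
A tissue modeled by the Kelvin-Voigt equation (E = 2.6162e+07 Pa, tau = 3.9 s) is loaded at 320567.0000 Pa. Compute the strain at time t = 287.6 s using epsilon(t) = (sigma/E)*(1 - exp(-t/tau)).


epsilon(t) = (sigma/E) * (1 - exp(-t/tau))
sigma/E = 320567.0000 / 2.6162e+07 = 0.0123
exp(-t/tau) = exp(-287.6 / 3.9) = 9.4095e-33
epsilon = 0.0123 * (1 - 9.4095e-33)
epsilon = 0.0123


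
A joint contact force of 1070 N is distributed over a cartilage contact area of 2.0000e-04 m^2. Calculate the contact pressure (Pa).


P = F / A
P = 1070 / 2.0000e-04
P = 5.3500e+06


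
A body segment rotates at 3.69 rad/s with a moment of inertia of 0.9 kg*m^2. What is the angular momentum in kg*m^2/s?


L = I * omega
L = 0.9 * 3.69
L = 3.3210


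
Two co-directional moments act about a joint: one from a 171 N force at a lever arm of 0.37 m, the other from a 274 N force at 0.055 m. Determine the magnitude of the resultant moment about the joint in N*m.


M = F1 * d1 + F2 * d2
M = 171 * 0.37 + 274 * 0.055
M = 63.2700 + 15.0700
M = 78.3400


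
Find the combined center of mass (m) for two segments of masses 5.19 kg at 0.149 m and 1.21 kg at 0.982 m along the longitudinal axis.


COM = (m1*x1 + m2*x2) / (m1 + m2)
COM = (5.19*0.149 + 1.21*0.982) / (5.19 + 1.21)
Numerator = 1.9615
Denominator = 6.4000
COM = 0.3065


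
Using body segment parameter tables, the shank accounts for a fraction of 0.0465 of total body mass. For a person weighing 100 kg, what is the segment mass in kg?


m_segment = body_mass * fraction
m_segment = 100 * 0.0465
m_segment = 4.6500


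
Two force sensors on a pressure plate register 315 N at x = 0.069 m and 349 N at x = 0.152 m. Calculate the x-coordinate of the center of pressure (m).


COP_x = (F1*x1 + F2*x2) / (F1 + F2)
COP_x = (315*0.069 + 349*0.152) / (315 + 349)
Numerator = 74.7830
Denominator = 664
COP_x = 0.1126


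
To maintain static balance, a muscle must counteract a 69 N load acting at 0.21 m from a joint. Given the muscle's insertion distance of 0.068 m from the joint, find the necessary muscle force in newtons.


F_muscle = W * d_load / d_muscle
F_muscle = 69 * 0.21 / 0.068
Numerator = 14.4900
F_muscle = 213.0882


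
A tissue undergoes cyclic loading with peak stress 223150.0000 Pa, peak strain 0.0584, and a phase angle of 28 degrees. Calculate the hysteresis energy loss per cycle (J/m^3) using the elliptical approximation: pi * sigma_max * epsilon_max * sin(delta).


E_loss = pi * sigma_max * epsilon_max * sin(delta)
delta = 28 deg = 0.4887 rad
sin(delta) = 0.4695
E_loss = pi * 223150.0000 * 0.0584 * 0.4695
E_loss = 19220.6868


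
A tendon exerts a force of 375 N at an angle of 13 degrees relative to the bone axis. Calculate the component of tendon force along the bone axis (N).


F_eff = F_tendon * cos(theta)
theta = 13 deg = 0.2269 rad
cos(theta) = 0.9744
F_eff = 375 * 0.9744
F_eff = 365.3888


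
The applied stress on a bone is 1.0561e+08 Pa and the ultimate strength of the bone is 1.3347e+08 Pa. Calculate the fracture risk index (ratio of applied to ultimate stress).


FRI = applied / ultimate
FRI = 1.0561e+08 / 1.3347e+08
FRI = 0.7913


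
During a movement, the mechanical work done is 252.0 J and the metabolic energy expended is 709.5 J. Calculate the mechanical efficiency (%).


eta = (W_mech / E_meta) * 100
eta = (252.0 / 709.5) * 100
ratio = 0.3552
eta = 35.5180


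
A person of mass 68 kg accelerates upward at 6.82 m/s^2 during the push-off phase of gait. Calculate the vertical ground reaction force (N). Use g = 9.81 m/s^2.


GRF = m * (g + a)
GRF = 68 * (9.81 + 6.82)
GRF = 68 * 16.6300
GRF = 1130.8400


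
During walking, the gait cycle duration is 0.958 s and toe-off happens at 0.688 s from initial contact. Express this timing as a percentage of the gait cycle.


pct = (event_time / cycle_time) * 100
pct = (0.688 / 0.958) * 100
ratio = 0.7182
pct = 71.8163


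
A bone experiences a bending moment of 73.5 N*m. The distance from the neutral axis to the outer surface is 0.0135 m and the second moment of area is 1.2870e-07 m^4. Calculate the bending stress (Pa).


sigma = M * c / I
sigma = 73.5 * 0.0135 / 1.2870e-07
M * c = 0.9922
sigma = 7.7098e+06


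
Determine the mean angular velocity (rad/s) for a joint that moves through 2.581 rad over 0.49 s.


omega = delta_theta / delta_t
omega = 2.581 / 0.49
omega = 5.2673


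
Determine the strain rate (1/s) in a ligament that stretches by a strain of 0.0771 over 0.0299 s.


strain_rate = delta_strain / delta_t
strain_rate = 0.0771 / 0.0299
strain_rate = 2.5786


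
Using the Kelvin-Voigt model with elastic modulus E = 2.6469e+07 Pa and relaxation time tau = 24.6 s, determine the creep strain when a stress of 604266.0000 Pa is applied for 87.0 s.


epsilon(t) = (sigma/E) * (1 - exp(-t/tau))
sigma/E = 604266.0000 / 2.6469e+07 = 0.0228
exp(-t/tau) = exp(-87.0 / 24.6) = 0.0291
epsilon = 0.0228 * (1 - 0.0291)
epsilon = 0.0222


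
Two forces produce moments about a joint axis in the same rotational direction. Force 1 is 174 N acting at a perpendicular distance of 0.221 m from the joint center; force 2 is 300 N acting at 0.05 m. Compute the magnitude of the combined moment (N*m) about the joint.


M = F1 * d1 + F2 * d2
M = 174 * 0.221 + 300 * 0.05
M = 38.4540 + 15.0000
M = 53.4540


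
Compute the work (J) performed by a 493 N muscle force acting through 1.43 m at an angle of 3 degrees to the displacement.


W = F * d * cos(theta)
theta = 3 deg = 0.0524 rad
cos(theta) = 0.9986
W = 493 * 1.43 * 0.9986
W = 704.0238


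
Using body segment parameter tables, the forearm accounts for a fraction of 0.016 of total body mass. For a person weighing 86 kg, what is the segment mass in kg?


m_segment = body_mass * fraction
m_segment = 86 * 0.016
m_segment = 1.3760


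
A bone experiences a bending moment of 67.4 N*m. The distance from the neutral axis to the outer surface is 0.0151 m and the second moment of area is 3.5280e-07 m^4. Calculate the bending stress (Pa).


sigma = M * c / I
sigma = 67.4 * 0.0151 / 3.5280e-07
M * c = 1.0177
sigma = 2.8848e+06


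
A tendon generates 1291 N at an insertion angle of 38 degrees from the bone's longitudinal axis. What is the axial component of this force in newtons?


F_eff = F_tendon * cos(theta)
theta = 38 deg = 0.6632 rad
cos(theta) = 0.7880
F_eff = 1291 * 0.7880
F_eff = 1017.3219


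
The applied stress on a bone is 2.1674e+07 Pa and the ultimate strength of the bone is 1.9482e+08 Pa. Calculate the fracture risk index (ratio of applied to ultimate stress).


FRI = applied / ultimate
FRI = 2.1674e+07 / 1.9482e+08
FRI = 0.1113


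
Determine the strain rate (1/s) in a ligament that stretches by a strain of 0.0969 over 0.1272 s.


strain_rate = delta_strain / delta_t
strain_rate = 0.0969 / 0.1272
strain_rate = 0.7618


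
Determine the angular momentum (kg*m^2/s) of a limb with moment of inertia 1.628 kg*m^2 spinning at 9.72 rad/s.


L = I * omega
L = 1.628 * 9.72
L = 15.8242


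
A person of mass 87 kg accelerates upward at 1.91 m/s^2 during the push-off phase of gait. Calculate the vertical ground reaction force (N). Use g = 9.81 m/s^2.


GRF = m * (g + a)
GRF = 87 * (9.81 + 1.91)
GRF = 87 * 11.7200
GRF = 1019.6400


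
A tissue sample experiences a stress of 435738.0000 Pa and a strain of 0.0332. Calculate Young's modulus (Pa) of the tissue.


E = stress / strain
E = 435738.0000 / 0.0332
E = 1.3125e+07


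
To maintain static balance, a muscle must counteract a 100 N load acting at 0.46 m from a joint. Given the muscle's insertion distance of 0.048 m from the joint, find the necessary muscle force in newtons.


F_muscle = W * d_load / d_muscle
F_muscle = 100 * 0.46 / 0.048
Numerator = 46.0000
F_muscle = 958.3333


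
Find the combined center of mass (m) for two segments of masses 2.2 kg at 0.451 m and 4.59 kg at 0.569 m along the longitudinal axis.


COM = (m1*x1 + m2*x2) / (m1 + m2)
COM = (2.2*0.451 + 4.59*0.569) / (2.2 + 4.59)
Numerator = 3.6039
Denominator = 6.7900
COM = 0.5308


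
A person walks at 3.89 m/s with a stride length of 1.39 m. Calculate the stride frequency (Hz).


f = v / stride_length
f = 3.89 / 1.39
f = 2.7986


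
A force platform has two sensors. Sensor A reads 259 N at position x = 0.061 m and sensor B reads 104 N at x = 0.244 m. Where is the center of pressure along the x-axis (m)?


COP_x = (F1*x1 + F2*x2) / (F1 + F2)
COP_x = (259*0.061 + 104*0.244) / (259 + 104)
Numerator = 41.1750
Denominator = 363
COP_x = 0.1134


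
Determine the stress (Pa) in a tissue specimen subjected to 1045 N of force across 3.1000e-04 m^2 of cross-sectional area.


stress = F / A
stress = 1045 / 3.1000e-04
stress = 3.3710e+06


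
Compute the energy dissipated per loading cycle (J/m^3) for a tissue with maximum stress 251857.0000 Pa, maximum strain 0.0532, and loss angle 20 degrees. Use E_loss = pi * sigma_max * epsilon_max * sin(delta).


E_loss = pi * sigma_max * epsilon_max * sin(delta)
delta = 20 deg = 0.3491 rad
sin(delta) = 0.3420
E_loss = pi * 251857.0000 * 0.0532 * 0.3420
E_loss = 14396.8412


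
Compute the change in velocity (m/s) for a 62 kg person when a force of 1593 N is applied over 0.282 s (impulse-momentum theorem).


J = F * dt = 1593 * 0.282 = 449.2260 N*s
delta_v = J / m
delta_v = 449.2260 / 62
delta_v = 7.2456


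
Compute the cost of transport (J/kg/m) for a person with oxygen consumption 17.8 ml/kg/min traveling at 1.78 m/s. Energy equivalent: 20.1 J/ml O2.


Power per kg = VO2 * 20.1 / 60
Power per kg = 17.8 * 20.1 / 60 = 5.9630 W/kg
Cost = power_per_kg / speed
Cost = 5.9630 / 1.78
Cost = 3.3500


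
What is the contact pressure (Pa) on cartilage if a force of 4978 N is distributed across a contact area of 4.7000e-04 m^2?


P = F / A
P = 4978 / 4.7000e-04
P = 1.0591e+07


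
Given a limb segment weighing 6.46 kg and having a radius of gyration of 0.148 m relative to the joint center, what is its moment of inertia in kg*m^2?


I = m * k^2
I = 6.46 * 0.148^2
k^2 = 0.0219
I = 0.1415


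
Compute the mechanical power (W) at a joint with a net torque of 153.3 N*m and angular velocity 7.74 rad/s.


P = M * omega
P = 153.3 * 7.74
P = 1186.5420


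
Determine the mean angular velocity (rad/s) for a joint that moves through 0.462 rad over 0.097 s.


omega = delta_theta / delta_t
omega = 0.462 / 0.097
omega = 4.7629
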